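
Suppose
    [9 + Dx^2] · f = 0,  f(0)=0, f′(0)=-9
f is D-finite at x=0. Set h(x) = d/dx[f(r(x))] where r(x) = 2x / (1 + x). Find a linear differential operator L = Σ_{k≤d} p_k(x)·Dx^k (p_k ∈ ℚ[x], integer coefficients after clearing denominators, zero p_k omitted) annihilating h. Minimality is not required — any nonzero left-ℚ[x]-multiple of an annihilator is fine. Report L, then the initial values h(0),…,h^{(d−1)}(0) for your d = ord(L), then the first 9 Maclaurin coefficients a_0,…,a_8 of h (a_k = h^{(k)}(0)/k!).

f: a_k = 0, -9, 0, 27/2, 0, -243/40, 0, 729/560, 0, …
L₀ from L_f via x↦r, Dx↦r'^{-1}Dx.
Derive L from L₀ (diff closure).
L = (42 + 12·x + 6·x^2) + (6 + 18·x + 18·x^2 + 6·x^3)·Dx + (1 + 4·x + 6·x^2 + 4·x^3 + x^4)·Dx^2  (order 2).
h: a_k = -18, 36, 270, -1224, 2178, -540, -40158/5, 135504/5, -379242/7, …
ICs: h(0) = -18, h′(0) = 36.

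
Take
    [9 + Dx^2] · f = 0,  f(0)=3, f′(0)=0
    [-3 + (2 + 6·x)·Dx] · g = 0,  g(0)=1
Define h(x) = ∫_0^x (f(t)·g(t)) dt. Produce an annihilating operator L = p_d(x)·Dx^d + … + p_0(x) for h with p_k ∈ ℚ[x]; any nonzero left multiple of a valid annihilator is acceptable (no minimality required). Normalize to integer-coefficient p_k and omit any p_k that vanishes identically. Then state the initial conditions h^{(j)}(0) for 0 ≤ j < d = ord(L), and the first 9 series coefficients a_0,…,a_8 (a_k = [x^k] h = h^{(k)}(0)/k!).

f: a_k = 3, 0, -27/2, 0, 81/8, 0, -243/80, 0, 2187/4480, …
g: a_k = 1, 3/2, -9/8, 27/16, -405/128, 1701/256, -15309/1024, 72171/2048, -2814669/32768, …
h₀=f·g: eliminate ⇒ L₀, order ≤ 2·1.
∫: right-multiply L₀ by Dx.
L = (63 + 216·x + 324·x^2)·Dx + (-12 - 36·x)·Dx^2 + (4 + 24·x + 36·x^2)·Dx^3  (order 3).
h: a_k = 0, 3, 9/4, -45/8, -243/64, 405/128, 1053/512, -84807/35840, 292329/81920, …
ICs: h(0) = 0, h′(0) = 3, h′′(0) = 9/2.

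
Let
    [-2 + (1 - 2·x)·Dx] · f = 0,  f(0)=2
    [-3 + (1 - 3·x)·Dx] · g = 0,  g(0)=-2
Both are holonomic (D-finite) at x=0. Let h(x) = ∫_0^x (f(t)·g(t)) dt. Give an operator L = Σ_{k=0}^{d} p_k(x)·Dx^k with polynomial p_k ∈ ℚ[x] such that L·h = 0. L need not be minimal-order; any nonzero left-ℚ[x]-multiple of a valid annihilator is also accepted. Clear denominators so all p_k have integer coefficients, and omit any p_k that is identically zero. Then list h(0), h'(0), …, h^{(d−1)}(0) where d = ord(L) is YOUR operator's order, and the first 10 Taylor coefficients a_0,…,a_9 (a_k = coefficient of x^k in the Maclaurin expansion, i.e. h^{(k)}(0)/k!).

L = (-5 + 12·x)·Dx + (1 - 5·x + 6·x^2)·Dx^2  (order 2).
h: a_k = 0, -4, -10, -76/3, -65, -844/5, -1330/3, -8236/7, -6305/2, -76684/9, …
ICs: h(0) = 0, h′(0) = -4.

f: a_k = 2, 4, 8, 16, 32, 64, 128, 256, 512, 1024, …
g: a_k = -2, -6, -18, -54, -162, -486, -1458, -4374, -13122, -39366, …
Product ⇒ symmetric product L₀, ord ≤ 1.
∫: right-multiply L₀ by Dx.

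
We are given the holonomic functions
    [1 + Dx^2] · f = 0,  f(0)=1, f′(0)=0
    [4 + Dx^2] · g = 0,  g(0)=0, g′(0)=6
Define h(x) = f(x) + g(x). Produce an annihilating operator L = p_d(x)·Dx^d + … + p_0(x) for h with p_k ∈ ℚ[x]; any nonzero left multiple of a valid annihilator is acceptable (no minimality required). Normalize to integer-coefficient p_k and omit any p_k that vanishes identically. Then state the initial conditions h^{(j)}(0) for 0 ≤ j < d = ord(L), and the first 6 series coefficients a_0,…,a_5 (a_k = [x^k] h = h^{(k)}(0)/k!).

f: a_k = 1, 0, -1/2, 0, 1/24, 0, …
g: a_k = 0, 6, 0, -4, 0, 4/5, …
f+g: L₀ = lclm(L_f,L_g), ord ≤ 2+2.
L = 4 + 5·Dx^2 + Dx^4  (order 4).
h: a_k = 1, 6, -1/2, -4, 1/24, 4/5, …
ICs: h(0) = 1, h′(0) = 6, h′′(0) = -1, h′′′(0) = -24.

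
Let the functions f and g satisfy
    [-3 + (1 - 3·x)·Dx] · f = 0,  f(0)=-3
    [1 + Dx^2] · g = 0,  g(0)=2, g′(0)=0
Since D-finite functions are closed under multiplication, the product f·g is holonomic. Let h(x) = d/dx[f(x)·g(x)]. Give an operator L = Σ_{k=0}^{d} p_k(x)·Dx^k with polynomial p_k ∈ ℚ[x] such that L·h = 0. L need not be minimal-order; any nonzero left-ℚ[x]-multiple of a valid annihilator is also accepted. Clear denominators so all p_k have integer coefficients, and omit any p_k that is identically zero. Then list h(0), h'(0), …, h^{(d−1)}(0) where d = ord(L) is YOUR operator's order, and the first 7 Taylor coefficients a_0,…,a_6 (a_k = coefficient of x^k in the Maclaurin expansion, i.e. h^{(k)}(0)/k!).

f: a_k = -3, -9, -27, -81, -243, -729, -2187, …
g: a_k = 2, 0, -1, 0, 1/12, 0, -1/360, …
h₀=f·g: eliminate ⇒ L₀, order ≤ 1·2.
h₀' ⇒ L via d/dx closure of L₀.
L = (-17 - 6·x + 9·x^2) + (-6 + 18·x)·Dx + (1 - 6·x + 9·x^2)·Dx^2  (order 2).
h: a_k = -18, -102, -459, -1837, -27555/4, -495989/20, -3471923/40, …
ICs: h(0) = -18, h′(0) = -102.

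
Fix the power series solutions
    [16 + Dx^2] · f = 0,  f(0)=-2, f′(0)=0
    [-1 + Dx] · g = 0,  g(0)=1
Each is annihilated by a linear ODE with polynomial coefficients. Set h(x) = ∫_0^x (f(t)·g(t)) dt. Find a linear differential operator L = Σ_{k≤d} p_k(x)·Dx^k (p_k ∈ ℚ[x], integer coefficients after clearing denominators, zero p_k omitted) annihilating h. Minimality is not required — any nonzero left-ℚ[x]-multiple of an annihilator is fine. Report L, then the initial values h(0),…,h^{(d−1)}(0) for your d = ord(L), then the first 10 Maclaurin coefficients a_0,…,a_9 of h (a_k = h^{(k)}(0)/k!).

L = 17·Dx - 2·Dx^2 + Dx^3  (order 3).
h: a_k = 0, -2, -1, 5, 47/12, -161/60, -1121/360, 11/56, 20047/20160, 31679/181440, …
ICs: h(0) = 0, h′(0) = -2, h′′(0) = -2.

f: a_k = -2, 0, 16, 0, -64/3, 0, 512/45, 0, -1024/315, 0, …
g: a_k = 1, 1, 1/2, 1/6, 1/24, 1/120, 1/720, 1/5040, 1/40320, 1/362880, …
L₀ := L_f ⊗_s L_g (sym. prod.), ord ≤ 2.
∫: right-multiply L₀ by Dx.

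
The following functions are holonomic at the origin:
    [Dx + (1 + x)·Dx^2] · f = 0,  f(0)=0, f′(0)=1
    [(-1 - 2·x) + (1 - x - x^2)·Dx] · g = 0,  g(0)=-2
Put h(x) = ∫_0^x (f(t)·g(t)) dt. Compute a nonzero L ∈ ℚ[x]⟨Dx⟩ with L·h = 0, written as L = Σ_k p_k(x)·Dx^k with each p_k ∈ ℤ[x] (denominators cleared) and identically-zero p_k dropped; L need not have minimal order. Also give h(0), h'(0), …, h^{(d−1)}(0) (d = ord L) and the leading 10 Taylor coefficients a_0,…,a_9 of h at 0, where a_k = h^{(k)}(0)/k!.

L = (3 + 4·x)·Dx + (1 + 7·x + 5·x^2)·Dx^2 + (-1 + 2·x^2 + x^3)·Dx^3  (order 3).
h: a_k = 0, 0, -1, -1/3, -11/12, -5/6, -247/180, -181/105, -1441/560, -13609/3780, …
ICs: h(0) = 0, h′(0) = 0, h′′(0) = -2.

f: a_k = 0, 1, -1/2, 1/3, -1/4, 1/5, -1/6, 1/7, -1/8, 1/9, …
g: a_k = -2, -2, -4, -6, -10, -16, -26, -42, -68, -110, …
Product ⇒ symmetric product L₀, ord ≤ 2.
h=∫h₀ ⇒ L = L₀·Dx.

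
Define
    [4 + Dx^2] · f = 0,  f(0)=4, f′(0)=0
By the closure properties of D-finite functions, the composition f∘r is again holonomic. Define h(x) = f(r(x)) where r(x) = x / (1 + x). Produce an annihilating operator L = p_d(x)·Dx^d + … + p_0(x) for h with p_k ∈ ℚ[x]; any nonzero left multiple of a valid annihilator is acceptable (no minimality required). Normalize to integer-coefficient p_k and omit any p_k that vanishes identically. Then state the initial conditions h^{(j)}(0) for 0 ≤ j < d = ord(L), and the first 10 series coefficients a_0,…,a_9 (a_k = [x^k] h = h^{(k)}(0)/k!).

f: a_k = 4, 0, -8, 0, 8/3, 0, -16/45, 0, 8/315, 0, …
h₀=f(r): pull back L_f along r ⇒ L₀.
L = 4 + (2 + 6·x + 6·x^2 + 2·x^3)·Dx + (1 + 4·x + 6·x^2 + 4·x^3 + x^4)·Dx^2  (order 2).
h: a_k = 4, 0, -8, 16, -64/3, 64/3, -616/45, -16/5, 9416/315, -20672/315, …
ICs: h(0) = 4, h′(0) = 0.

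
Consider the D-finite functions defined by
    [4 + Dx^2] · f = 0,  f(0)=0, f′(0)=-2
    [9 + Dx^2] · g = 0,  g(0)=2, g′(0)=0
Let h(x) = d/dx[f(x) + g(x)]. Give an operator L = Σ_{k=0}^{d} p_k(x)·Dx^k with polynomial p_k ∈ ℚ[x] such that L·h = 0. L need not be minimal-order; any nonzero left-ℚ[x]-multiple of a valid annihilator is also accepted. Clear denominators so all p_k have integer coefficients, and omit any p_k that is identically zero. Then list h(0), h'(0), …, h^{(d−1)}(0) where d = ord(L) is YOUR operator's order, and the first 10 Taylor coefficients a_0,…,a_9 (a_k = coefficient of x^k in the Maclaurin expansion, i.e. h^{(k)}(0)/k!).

f: a_k = 0, -2, 0, 4/3, 0, -4/15, 0, 8/315, 0, -4/2835, …
g: a_k = 2, 0, -9, 0, 27/4, 0, -81/40, 0, 729/2240, 0, …
f+g: L₀ = lclm(L_f,L_g), ord ≤ 2+2.
h=h₀': d/dx-closure on L₀ ⇒ L.
L = 36 + 13·Dx^2 + Dx^4  (order 4).
h: a_k = -2, -18, 4, 27, -4/3, -243/20, 8/45, 729/280, -4/315, -729/2240, …
ICs: h(0) = -2, h′(0) = -18, h′′(0) = 8, h′′′(0) = 162.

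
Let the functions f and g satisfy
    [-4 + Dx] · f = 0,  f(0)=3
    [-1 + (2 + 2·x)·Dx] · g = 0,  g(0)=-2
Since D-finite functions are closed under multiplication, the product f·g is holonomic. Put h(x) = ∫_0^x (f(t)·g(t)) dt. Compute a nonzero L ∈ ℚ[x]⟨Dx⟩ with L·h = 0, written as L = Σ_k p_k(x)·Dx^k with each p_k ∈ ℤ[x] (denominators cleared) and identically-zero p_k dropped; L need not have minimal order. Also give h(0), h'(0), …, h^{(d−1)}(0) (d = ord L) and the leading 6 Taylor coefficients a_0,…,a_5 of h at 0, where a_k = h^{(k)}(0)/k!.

f: a_k = 3, 12, 24, 32, 32, 128/5, …
g: a_k = -2, -1, 1/4, -1/8, 5/64, -7/128, …
Product ⇒ symmetric product L₀, ord ≤ 1.
h=∫₀ˣh₀: take L = L₀·Dx.
L = (-9 - 8·x)·Dx + (2 + 2·x)·Dx^2  (order 2).
h: a_k = 0, -6, -27/2, -79/4, -683/32, -5841/320, …
ICs: h(0) = 0, h′(0) = -6.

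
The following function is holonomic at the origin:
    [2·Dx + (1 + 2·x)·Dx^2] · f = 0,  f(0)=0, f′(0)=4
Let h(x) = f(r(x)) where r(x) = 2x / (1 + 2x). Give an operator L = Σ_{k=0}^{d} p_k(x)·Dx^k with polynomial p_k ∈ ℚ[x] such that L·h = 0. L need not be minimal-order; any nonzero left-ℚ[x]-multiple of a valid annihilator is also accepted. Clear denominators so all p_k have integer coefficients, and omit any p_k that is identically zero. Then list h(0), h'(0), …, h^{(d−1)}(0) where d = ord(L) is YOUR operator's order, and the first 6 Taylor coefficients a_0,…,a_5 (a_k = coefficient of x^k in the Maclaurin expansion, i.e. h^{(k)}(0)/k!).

L = (8 + 24·x)·Dx + (1 + 8·x + 12·x^2)·Dx^2  (order 2).
h: a_k = 0, 8, -32, 416/3, -640, 15488/5, …
ICs: h(0) = 0, h′(0) = 8.

f: a_k = 0, 4, -4, 16/3, -8, 64/5, …
Substitute x→r, Dx→(1/r')Dx; clear ⇒ L₀.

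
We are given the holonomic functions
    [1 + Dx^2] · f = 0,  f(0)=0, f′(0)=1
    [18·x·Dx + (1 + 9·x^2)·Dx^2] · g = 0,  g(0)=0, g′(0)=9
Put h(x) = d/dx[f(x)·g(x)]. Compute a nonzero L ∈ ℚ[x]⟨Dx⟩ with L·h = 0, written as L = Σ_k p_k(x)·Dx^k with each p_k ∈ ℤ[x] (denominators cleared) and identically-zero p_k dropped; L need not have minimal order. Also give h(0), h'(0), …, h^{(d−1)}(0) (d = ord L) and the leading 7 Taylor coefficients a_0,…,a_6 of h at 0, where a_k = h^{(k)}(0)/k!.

f: a_k = 0, 1, 0, -1/6, 0, 1/120, 0, …
g: a_k = 0, 9, 0, -27, 0, 729/5, 0, …
f·g: L₀ = L_f ⊗_s L_g, ord ≤ 2·2.
h=h₀': d/dx-closure on L₀ ⇒ L.
L = (38998 + 738774·x^2 + 15162957·x^4 + 3032640·x^6 - 78732·x^8 - 1771470·x^10 + 531441·x^12) + (20772·x + 1033884·x^3 + 7902360·x^5 + 2624400·x^7 + 1180980·x^9 + 2125764·x^11)·Dx + (39368 + 755028·x^2 + 15369750·x^4 + 3887028·x^6 + 314928·x^8 - 1417176·x^10 + 1062882·x^12)·Dx^2 + (20772·x + 1033884·x^3 + 7902360·x^5 + 2624400·x^7 + 1180980·x^9 + 2125764·x^11)·Dx^3 + (370 + 16254·x^2 + 206793·x^4 + 854388·x^6 + 393660·x^8 + 354294·x^10 + 531441·x^12)·Dx^4  (order 4).
h: a_k = 0, 18, 0, -114, 0, 3609/4, 0, …
ICs: h(0) = 0, h′(0) = 18, h′′(0) = 0, h′′′(0) = -684.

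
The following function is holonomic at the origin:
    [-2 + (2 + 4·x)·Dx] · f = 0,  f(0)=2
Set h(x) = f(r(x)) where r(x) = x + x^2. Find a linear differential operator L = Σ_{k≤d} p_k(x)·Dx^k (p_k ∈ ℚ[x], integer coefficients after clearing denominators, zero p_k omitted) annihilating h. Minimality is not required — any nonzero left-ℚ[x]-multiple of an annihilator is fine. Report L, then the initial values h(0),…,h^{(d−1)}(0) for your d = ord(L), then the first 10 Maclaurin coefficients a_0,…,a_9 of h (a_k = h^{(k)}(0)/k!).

f: a_k = 2, 2, -1, 1, -5/4, 7/4, -21/8, 33/8, -429/64, 715/64, …
h₀=f(r): pull back L_f along r ⇒ L₀.
L = (-1 - 2·x) + (1 + 2·x + 2·x^2)·Dx  (order 1).
h: a_k = 2, 2, 1, -1, 3/4, -1/4, -3/8, 7/8, -61/64, 27/64, …
ICs: h(0) = 2.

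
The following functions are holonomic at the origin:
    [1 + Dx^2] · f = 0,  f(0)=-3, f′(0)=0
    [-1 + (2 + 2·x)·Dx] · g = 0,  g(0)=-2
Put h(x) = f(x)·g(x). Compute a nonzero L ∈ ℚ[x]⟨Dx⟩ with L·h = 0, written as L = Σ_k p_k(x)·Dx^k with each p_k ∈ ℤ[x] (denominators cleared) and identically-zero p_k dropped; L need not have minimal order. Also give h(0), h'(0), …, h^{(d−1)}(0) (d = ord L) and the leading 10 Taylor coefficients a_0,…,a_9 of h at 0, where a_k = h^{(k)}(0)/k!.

f: a_k = -3, 0, 3/2, 0, -1/8, 0, 1/240, 0, -1/13440, 0, …
g: a_k = -2, -1, 1/4, -1/8, 5/64, -7/128, 21/512, -33/1024, 429/16384, -715/32768, …
h₀=f·g: eliminate ⇒ L₀, order ≤ 2·1.
L = (7 + 8·x + 4·x^2) + (-4 - 4·x)·Dx + (4 + 8·x + 4·x^2)·Dx^2  (order 2).
h: a_k = 6, 3, -15/4, -9/8, 25/64, 13/128, -349/7680, 401/15360, -44047/1720320, 26963/1146880, …
ICs: h(0) = 6, h′(0) = 3.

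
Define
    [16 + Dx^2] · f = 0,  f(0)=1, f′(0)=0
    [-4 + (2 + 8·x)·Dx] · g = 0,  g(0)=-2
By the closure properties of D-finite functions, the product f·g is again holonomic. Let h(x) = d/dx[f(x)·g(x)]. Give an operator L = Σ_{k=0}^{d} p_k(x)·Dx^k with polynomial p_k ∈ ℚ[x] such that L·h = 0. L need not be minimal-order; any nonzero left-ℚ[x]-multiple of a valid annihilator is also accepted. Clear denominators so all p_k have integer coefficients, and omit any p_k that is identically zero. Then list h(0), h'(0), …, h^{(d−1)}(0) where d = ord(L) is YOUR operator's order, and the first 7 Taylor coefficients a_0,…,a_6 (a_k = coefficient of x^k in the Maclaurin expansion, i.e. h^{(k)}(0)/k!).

L = (212 + 2304·x + 8704·x^2 + 16384·x^3 + 16384·x^4) + (-4 - 144·x - 768·x^2 - 1024·x^3)·Dx + (7 + 88·x + 432·x^2 + 1024·x^3 + 1024·x^4)·Dx^2  (order 2).
h: a_k = -4, 40, 72, -400/3, -520/3, 5584/15, -44912/45, …
ICs: h(0) = -4, h′(0) = 40.

f: a_k = 1, 0, -8, 0, 32/3, 0, -256/45, …
g: a_k = -2, -4, 4, -8, 20, -56, 168, …
L₀ := L_f ⊗_s L_g (sym. prod.), ord ≤ 2.
Differentiate: ansatz ord ≤ ord L₀ ⇒ L.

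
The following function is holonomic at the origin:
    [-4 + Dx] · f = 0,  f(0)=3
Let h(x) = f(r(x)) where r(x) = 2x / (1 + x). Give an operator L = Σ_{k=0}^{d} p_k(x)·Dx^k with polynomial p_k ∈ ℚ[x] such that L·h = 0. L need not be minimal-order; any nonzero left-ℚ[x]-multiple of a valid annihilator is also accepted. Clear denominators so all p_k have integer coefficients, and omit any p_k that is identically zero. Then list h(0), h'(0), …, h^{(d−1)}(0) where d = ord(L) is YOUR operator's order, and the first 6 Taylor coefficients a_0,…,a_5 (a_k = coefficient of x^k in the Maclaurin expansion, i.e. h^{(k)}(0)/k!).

f: a_k = 3, 12, 24, 32, 32, 128/5, …
L₀ from L_f via x↦r, Dx↦r'^{-1}Dx.
L = -8 + (1 + 2·x + x^2)·Dx  (order 1).
h: a_k = 3, 24, 72, 88, 8, -264/5, …
ICs: h(0) = 3.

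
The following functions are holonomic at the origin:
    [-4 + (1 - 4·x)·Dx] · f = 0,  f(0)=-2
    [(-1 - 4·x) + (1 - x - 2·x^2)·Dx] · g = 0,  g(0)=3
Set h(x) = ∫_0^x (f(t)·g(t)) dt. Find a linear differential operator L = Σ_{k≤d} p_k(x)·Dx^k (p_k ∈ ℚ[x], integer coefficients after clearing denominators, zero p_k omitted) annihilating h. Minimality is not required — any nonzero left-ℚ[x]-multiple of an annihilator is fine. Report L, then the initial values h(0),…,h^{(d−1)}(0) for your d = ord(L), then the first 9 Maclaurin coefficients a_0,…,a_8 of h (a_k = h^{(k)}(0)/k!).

L = (-5 + 4·x + 24·x^2)·Dx + (1 - 5·x + 2·x^2 + 8·x^3)·Dx^2  (order 2).
h: a_k = 0, -6, -15, -46, -291/2, -2394/5, -1617, -39066/7, -78387/4, …
ICs: h(0) = 0, h′(0) = -6.

f: a_k = -2, -8, -32, -128, -512, -2048, -8192, -32768, -131072, …
g: a_k = 3, 3, 9, 15, 33, 63, 129, 255, 513, …
f·g: L₀ = L_f ⊗_s L_g, ord ≤ 1·1.
h=∫₀ˣh₀: take L = L₀·Dx.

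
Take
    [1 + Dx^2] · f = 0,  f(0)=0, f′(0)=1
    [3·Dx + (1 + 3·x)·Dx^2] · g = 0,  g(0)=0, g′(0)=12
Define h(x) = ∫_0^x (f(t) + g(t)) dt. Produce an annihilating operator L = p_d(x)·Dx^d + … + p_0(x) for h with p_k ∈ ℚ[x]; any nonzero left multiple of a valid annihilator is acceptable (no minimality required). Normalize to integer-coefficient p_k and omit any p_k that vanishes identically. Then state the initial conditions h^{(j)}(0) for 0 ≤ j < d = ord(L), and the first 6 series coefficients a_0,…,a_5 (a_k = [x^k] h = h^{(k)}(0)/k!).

L = (165 + 18·x + 27·x^2)·Dx^2 + (19 + 63·x + 27·x^2 + 27·x^3)·Dx^3 + (165 + 18·x + 27·x^2)·Dx^4 + (19 + 63·x + 27·x^2 + 27·x^3)·Dx^5  (order 5).
h: a_k = 0, 0, 13/2, -6, 215/24, -81/5, …
ICs: h(0) = 0, h′(0) = 0, h′′(0) = 13, h′′′(0) = -36, h′′′′(0) = 215.

f: a_k = 0, 1, 0, -1/6, 0, 1/120, …
g: a_k = 0, 12, -18, 36, -81, 972/5, …
h₀=f+g: left-lcm gives L₀, ord ≤ 4.
h=∫₀ˣh₀: take L = L₀·Dx.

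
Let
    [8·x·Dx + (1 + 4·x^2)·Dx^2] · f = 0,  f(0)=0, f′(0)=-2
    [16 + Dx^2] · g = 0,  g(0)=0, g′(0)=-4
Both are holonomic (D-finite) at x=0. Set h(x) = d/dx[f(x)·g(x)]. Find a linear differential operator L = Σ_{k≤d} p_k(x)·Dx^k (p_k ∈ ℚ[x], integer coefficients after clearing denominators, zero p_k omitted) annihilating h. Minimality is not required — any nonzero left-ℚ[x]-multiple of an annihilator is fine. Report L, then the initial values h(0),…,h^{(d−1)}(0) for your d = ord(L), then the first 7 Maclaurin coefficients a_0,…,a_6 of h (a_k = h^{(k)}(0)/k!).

L = (4096 + 58368·x^2 + 354304·x^4 + 983040·x^6 + 1867776·x^8 + 2621440·x^10 + 2097152·x^12) + (1984·x + 30208·x^3 + 158720·x^5 + 409600·x^7 + 655360·x^9 + 524288·x^11)·Dx + (336 + 5216·x^2 + 34560·x^4 + 114176·x^6 + 249856·x^8 + 360448·x^10 + 262144·x^12)·Dx^2 + (124·x + 1888·x^3 + 9920·x^5 + 25600·x^7 + 40960·x^9 + 32768·x^11)·Dx^3 + (5 + 98·x^2 + 776·x^4 + 3296·x^6 + 8320·x^8 + 12288·x^10 + 8192·x^12)·Dx^4  (order 4).
h: a_k = 0, 16, 0, -128, 0, 1280/3, 0, …
ICs: h(0) = 0, h′(0) = 16, h′′(0) = 0, h′′′(0) = -768.

f: a_k = 0, -2, 0, 8/3, 0, -32/5, 0, …
g: a_k = 0, -4, 0, 32/3, 0, -128/15, 0, …
h₀=f·g: eliminate ⇒ L₀, order ≤ 2·2.
h=h₀': d/dx-closure on L₀ ⇒ L.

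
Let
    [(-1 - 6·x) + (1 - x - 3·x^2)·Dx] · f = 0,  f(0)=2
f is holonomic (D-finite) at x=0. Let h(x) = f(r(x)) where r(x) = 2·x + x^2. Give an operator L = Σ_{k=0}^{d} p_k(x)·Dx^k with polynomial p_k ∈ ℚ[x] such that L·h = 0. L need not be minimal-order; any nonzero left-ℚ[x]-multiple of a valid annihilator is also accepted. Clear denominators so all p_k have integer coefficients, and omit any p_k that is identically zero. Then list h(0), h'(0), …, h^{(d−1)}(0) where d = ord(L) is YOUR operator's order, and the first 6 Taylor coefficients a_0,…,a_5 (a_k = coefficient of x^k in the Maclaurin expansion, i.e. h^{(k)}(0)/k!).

f: a_k = 2, 2, 8, 14, 38, 80, …
L₀ from L_f via x↦r, Dx↦r'^{-1}Dx.
L = (2 + 26·x + 36·x^2 + 12·x^3) + (-1 + 2·x + 13·x^2 + 12·x^3 + 3·x^4)·Dx  (order 1).
h: a_k = 2, 4, 34, 144, 784, 3860, …
ICs: h(0) = 2.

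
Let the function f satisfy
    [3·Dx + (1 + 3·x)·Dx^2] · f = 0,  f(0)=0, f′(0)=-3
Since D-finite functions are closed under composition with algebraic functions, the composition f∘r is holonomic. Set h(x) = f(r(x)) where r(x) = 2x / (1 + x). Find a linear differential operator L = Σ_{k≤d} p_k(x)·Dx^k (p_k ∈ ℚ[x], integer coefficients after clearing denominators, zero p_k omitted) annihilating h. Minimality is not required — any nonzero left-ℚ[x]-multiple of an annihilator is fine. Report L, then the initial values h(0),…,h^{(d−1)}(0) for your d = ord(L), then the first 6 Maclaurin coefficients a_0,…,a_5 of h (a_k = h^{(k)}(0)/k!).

f: a_k = 0, -3, 9/2, -9, 81/4, -243/5, …
Substitute x→r, Dx→(1/r')Dx; clear ⇒ L₀.
L = (8 + 14·x)·Dx + (1 + 8·x + 7·x^2)·Dx^2  (order 2).
h: a_k = 0, -6, 24, -114, 600, -16806/5, …
ICs: h(0) = 0, h′(0) = -6.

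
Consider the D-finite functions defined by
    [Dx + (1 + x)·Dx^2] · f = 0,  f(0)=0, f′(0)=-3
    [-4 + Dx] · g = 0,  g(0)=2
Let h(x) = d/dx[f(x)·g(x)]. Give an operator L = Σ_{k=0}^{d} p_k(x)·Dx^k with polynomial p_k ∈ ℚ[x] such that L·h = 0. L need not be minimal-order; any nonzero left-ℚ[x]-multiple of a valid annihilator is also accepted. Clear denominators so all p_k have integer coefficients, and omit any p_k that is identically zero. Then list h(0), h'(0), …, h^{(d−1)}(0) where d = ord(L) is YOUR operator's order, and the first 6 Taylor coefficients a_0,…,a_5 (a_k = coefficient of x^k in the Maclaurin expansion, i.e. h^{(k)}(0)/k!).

L = (40 + 96·x + 64·x^2) + (-22 - 52·x - 32·x^2)·Dx + (3 + 7·x + 4·x^2)·Dx^2  (order 2).
h: a_k = -6, -42, -114, -186, -216, -194, …
ICs: h(0) = -6, h′(0) = -42.

f: a_k = 0, -3, 3/2, -1, 3/4, -3/5, …
g: a_k = 2, 8, 16, 64/3, 64/3, 256/15, …
Product ⇒ symmetric product L₀, ord ≤ 2.
h=h₀': d/dx-closure on L₀ ⇒ L.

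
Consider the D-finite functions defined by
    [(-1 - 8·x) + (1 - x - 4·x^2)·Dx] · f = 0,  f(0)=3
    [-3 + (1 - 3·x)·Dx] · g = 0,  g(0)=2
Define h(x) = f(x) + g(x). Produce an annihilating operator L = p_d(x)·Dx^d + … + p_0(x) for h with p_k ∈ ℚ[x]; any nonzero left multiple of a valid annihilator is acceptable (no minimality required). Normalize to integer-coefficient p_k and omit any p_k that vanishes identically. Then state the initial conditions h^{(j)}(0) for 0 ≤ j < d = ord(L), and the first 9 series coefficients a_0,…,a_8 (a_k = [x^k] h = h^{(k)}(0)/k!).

f: a_k = 3, 3, 15, 27, 87, 195, 543, 1323, 3495, …
g: a_k = 2, 6, 18, 54, 162, 486, 1458, 4374, 13122, …
Weyl lclm of L_f,L_g ⇒ L₀ (ord ≤ 2).
L = (6 - 72·x + 144·x^2 - 144·x^3) + (4 - 84·x^2 + 252·x^3 - 288·x^4)·Dx + (-1 + 8·x - 21·x^2 + 8·x^3 + 54·x^4 - 72·x^5)·Dx^2  (order 2).
h: a_k = 5, 9, 33, 81, 249, 681, 2001, 5697, 16617, …
ICs: h(0) = 5, h′(0) = 9.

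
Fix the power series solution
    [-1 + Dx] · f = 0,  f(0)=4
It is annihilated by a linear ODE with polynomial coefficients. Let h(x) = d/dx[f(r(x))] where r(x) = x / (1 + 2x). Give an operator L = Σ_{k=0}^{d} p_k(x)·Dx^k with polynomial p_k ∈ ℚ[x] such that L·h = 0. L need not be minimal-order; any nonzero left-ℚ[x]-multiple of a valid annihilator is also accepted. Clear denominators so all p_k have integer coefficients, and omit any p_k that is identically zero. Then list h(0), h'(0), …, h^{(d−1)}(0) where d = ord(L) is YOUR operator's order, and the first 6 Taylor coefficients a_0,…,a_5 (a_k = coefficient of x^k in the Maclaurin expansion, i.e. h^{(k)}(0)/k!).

f: a_k = 4, 4, 2, 2/3, 1/6, 1/30, …
Change of var in L_f (x↦r) gives L₀.
h₀' ⇒ L via d/dx closure of L₀.
L = (-3 - 8·x) + (-1 - 4·x - 4·x^2)·Dx  (order 1).
h: a_k = 4, -12, 26, -142/3, 147/2, -2699/30, …
ICs: h(0) = 4.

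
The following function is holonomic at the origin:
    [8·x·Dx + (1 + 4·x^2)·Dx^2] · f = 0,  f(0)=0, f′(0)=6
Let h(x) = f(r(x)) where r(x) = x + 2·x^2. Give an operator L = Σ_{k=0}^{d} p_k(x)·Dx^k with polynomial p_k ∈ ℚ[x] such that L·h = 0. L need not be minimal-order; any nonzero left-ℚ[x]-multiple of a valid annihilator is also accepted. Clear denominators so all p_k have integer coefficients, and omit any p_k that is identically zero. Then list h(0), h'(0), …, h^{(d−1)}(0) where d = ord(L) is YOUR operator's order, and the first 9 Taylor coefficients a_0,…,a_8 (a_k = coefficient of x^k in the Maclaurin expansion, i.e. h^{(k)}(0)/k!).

f: a_k = 0, 6, 0, -8, 0, 96/5, 0, -384/7, 0, …
L₀ from L_f via x↦r, Dx↦r'^{-1}Dx.
L = (-4 + 8·x + 64·x^2 + 192·x^3 + 192·x^4)·Dx + (1 + 4·x + 4·x^2 + 32·x^3 + 80·x^4 + 64·x^5)·Dx^2  (order 2).
h: a_k = 0, 6, 12, -8, -48, -384/5, 128, 4992/7, 768, …
ICs: h(0) = 0, h′(0) = 6.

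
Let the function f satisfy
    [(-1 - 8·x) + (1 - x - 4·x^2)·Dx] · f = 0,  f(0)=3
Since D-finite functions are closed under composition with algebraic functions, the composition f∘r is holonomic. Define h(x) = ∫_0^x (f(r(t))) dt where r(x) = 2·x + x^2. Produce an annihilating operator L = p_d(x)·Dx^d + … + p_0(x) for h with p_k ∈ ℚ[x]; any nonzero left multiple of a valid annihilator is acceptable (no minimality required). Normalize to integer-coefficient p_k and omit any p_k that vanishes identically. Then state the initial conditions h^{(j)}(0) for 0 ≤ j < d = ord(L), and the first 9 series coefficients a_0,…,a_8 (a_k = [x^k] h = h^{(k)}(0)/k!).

f: a_k = 3, 3, 15, 27, 87, 195, 543, 1323, 3495, …
Change of var in L_f (x↦r) gives L₀.
h=∫₀ˣh₀: take L = L₀·Dx.
L = (2 + 34·x + 48·x^2 + 16·x^3)·Dx + (-1 + 2·x + 17·x^2 + 16·x^3 + 4·x^4)·Dx^2  (order 2).
h: a_k = 0, 3, 3, 21, 69, 1731/5, 1531, 52467/7, 36237, …
ICs: h(0) = 0, h′(0) = 3.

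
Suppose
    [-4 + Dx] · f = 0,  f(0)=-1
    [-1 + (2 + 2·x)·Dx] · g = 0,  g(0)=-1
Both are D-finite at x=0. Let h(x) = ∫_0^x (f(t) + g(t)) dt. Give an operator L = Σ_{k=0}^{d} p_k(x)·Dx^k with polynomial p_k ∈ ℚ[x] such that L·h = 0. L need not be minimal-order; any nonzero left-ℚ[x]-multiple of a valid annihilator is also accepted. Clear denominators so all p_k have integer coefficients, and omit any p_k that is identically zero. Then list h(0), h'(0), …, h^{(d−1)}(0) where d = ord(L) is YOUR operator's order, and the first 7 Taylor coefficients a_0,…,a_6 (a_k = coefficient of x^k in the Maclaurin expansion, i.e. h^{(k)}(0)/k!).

f: a_k = -1, -4, -8, -32/3, -32/3, -128/15, -256/45, …
g: a_k = -1, -1/2, 1/8, -1/16, 5/128, -7/256, 21/1024, …
Weyl lclm of L_f,L_g ⇒ L₀ (ord ≤ 2).
∫: right-multiply L₀ by Dx.
L = (36 + 32·x)·Dx + (-65 - 128·x - 64·x^2)·Dx^2 + (14 + 30·x + 16·x^2)·Dx^3  (order 3).
h: a_k = 0, -2, -9/4, -21/8, -515/192, -4081/1920, -32873/23040, …
ICs: h(0) = 0, h′(0) = -2, h′′(0) = -9/2.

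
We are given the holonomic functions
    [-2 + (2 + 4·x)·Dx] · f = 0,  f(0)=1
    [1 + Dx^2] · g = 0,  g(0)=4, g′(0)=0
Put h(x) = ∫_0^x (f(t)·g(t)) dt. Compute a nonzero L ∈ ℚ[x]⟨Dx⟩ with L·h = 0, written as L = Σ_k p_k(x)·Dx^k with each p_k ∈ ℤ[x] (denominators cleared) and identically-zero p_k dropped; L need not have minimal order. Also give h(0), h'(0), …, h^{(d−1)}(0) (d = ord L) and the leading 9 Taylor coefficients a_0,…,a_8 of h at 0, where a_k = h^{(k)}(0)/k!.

f: a_k = 1, 1, -1/2, 1/2, -5/8, 7/8, -21/16, 33/16, -429/128, …
g: a_k = 4, 0, -2, 0, 1/6, 0, -1/180, 0, 1/10080, …
L₀ := L_f ⊗_s L_g (sym. prod.), ord ≤ 2.
h=∫h₀ ⇒ L = L₀·Dx.
L = (4 + 4·x + 4·x^2)·Dx + (-2 - 4·x)·Dx^2 + (1 + 4·x + 4·x^2)·Dx^3  (order 3).
h: a_k = 0, 4, 2, -4/3, 0, -4/15, 4/9, -184/315, 37/45, …
ICs: h(0) = 0, h′(0) = 4, h′′(0) = 4.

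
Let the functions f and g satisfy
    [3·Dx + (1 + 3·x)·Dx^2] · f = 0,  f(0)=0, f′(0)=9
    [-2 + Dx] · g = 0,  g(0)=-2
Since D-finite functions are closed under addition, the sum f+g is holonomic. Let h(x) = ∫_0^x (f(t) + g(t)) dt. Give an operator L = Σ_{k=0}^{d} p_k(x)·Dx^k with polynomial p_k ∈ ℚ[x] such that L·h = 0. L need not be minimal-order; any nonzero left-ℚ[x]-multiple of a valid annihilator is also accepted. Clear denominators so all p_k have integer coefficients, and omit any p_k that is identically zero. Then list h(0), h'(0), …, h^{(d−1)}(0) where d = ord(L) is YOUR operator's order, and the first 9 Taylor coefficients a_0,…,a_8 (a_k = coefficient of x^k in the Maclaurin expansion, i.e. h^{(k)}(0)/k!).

f: a_k = 0, 9, -27/2, 27, -243/4, 729/5, -729/2, 6561/7, -19683/8, …
g: a_k = -2, -4, -4, -8/3, -4/3, -8/15, -8/45, -16/315, -4/315, …
h₀=f+g: left-lcm gives L₀, ord ≤ 3.
h=∫h₀ ⇒ L = L₀·Dx.
L = (-48 - 36·x)·Dx^2 + (14 - 24·x - 36·x^2)·Dx^3 + (5 + 21·x + 18·x^2)·Dx^4  (order 4).
h: a_k = 0, -2, 5/2, -35/6, 73/12, -149/12, 2179/90, -32821/630, 295229/2520, …
ICs: h(0) = 0, h′(0) = -2, h′′(0) = 5, h′′′(0) = -35.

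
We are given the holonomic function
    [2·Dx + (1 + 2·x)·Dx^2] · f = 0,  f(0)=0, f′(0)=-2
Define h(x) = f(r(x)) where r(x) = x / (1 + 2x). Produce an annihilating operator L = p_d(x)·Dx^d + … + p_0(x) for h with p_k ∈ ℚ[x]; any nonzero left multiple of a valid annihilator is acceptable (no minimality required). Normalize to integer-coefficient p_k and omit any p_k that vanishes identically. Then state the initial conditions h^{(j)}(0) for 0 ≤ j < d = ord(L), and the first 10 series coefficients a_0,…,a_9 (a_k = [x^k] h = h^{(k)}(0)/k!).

f: a_k = 0, -2, 2, -8/3, 4, -32/5, 32/3, -128/7, 32, -512/9, …
f∘r: x↦r, Dx↦Dx/r' in L_f ⇒ L₀.
L = (6 + 16·x)·Dx + (1 + 6·x + 8·x^2)·Dx^2  (order 2).
h: a_k = 0, -2, 6, -56/3, 60, -992/5, 672, -16256/7, 8160, -261632/9, …
ICs: h(0) = 0, h′(0) = -2.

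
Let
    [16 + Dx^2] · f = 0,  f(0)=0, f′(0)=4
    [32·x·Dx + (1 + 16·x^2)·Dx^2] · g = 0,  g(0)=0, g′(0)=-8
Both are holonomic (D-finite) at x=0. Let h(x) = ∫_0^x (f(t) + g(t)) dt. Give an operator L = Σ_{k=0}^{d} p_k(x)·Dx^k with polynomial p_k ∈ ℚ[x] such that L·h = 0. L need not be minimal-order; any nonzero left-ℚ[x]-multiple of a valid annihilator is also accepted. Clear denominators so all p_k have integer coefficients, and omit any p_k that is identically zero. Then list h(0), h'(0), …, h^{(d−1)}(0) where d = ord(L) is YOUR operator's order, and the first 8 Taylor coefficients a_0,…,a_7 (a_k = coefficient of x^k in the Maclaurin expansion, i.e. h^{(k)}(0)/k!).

f: a_k = 0, 4, 0, -32/3, 0, 128/15, 0, -1024/315, …
g: a_k = 0, -8, 0, 128/3, 0, -2048/5, 0, 32768/7, …
h₀=f+g: left-lcm gives L₀, ord ≤ 4.
∫: right-multiply L₀ by Dx.
L = (-5632·x + 114688·x^3 + 131072·x^5)·Dx^2 + (-16 + 1792·x^2 + 36864·x^4 + 65536·x^6)·Dx^3 + (-352·x + 7168·x^3 + 8192·x^5)·Dx^4 + (-1 + 112·x^2 + 2304·x^4 + 4096·x^6)·Dx^5  (order 5).
h: a_k = 0, 0, -2, 0, 8, 0, -3008/45, 0, …
ICs: h(0) = 0, h′(0) = 0, h′′(0) = -4, h′′′(0) = 0, h′′′′(0) = 192.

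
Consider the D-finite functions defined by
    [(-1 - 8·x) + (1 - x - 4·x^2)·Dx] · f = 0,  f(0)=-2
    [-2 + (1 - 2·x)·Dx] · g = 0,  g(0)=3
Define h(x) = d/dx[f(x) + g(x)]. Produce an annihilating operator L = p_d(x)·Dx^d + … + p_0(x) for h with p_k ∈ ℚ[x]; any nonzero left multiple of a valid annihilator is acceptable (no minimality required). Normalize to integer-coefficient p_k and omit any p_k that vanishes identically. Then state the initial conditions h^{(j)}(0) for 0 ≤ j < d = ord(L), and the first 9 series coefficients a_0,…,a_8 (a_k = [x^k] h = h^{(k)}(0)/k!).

f: a_k = -2, -2, -10, -18, -58, -130, -362, -882, -2330, …
g: a_k = 3, 6, 12, 24, 48, 96, 192, 384, 768, …
L₀ := lclm(L_f,L_g); ord L₀ ≤ 1+1.
Differentiate: ansatz ord ≤ ord L₀ ⇒ L.
L = (12 - 576·x + 1152·x^2 - 3072·x^3 + 1536·x^4) + (15 + 60·x - 288·x^2 + 1152·x^3 - 2880·x^4 + 1536·x^5)·Dx + (-3 + 21·x - 78·x^2 + 128·x^3 + 96·x^4 - 448·x^5 + 256·x^6)·Dx^2  (order 2).
h: a_k = 4, 4, 18, -40, -170, -1020, -3486, -12496, -38898, …
ICs: h(0) = 4, h′(0) = 4.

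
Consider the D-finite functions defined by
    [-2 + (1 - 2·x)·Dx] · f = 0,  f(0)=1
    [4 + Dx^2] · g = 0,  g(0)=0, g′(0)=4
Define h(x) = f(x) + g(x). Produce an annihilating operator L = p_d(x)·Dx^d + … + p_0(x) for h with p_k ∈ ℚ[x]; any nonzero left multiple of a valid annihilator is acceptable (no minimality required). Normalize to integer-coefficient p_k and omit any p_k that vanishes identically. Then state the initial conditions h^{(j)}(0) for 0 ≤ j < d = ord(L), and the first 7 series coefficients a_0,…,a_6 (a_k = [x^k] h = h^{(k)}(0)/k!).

L = (56 - 32·x + 32·x^2) + (-12 + 40·x - 48·x^2 + 32·x^3)·Dx + (14 - 8·x + 8·x^2)·Dx^2 + (-3 + 10·x - 12·x^2 + 8·x^3)·Dx^3  (order 3).
h: a_k = 1, 6, 4, 16/3, 16, 488/15, 64, …
ICs: h(0) = 1, h′(0) = 6, h′′(0) = 8.

f: a_k = 1, 2, 4, 8, 16, 32, 64, …
g: a_k = 0, 4, 0, -8/3, 0, 8/15, 0, …
f+g: L₀ = lclm(L_f,L_g), ord ≤ 1+2.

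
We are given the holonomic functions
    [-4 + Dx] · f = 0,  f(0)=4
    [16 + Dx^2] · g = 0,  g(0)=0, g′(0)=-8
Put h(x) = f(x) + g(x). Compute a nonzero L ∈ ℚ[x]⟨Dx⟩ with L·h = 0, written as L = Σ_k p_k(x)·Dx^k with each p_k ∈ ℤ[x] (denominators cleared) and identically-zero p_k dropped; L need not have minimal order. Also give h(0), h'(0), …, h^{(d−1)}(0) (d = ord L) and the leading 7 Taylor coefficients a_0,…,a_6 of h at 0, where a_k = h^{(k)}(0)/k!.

L = -64 + 16·Dx - 4·Dx^2 + Dx^3  (order 3).
h: a_k = 4, 8, 32, 64, 128/3, 256/15, 1024/45, …
ICs: h(0) = 4, h′(0) = 8, h′′(0) = 64.

f: a_k = 4, 16, 32, 128/3, 128/3, 512/15, 1024/45, …
g: a_k = 0, -8, 0, 64/3, 0, -256/15, 0, …
Weyl lclm of L_f,L_g ⇒ L₀ (ord ≤ 3).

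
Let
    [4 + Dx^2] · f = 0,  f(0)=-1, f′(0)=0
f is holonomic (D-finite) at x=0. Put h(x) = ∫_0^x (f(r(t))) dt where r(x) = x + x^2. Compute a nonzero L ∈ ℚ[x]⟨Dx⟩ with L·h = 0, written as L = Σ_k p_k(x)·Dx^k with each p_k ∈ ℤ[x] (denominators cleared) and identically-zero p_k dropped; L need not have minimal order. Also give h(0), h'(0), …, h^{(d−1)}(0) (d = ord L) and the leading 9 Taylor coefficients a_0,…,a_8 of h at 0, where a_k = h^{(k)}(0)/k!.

L = (4 + 24·x + 48·x^2 + 32·x^3)·Dx - 2·Dx^2 + (1 + 2·x)·Dx^3  (order 3).
h: a_k = 0, -1, 0, 2/3, 1, 4/15, -4/9, -176/315, -4/15, …
ICs: h(0) = 0, h′(0) = -1, h′′(0) = 0.

f: a_k = -1, 0, 2, 0, -2/3, 0, 4/45, 0, -2/315, …
h₀=f(r): pull back L_f along r ⇒ L₀.
∫: right-multiply L₀ by Dx.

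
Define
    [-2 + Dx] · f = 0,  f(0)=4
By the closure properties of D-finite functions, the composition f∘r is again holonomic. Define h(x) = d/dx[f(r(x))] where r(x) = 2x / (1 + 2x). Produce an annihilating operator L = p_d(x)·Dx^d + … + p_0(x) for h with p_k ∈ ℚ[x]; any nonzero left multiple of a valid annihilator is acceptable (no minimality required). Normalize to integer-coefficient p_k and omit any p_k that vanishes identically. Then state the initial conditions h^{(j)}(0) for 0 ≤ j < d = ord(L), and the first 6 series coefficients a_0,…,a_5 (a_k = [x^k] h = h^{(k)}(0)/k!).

f: a_k = 4, 8, 8, 16/3, 8/3, 16/15, …
Substitute x→r, Dx→(1/r')Dx; clear ⇒ L₀.
h=h₀': d/dx-closure on L₀ ⇒ L.
L = -8·x + (-1 - 4·x - 4·x^2)·Dx  (order 1).
h: a_k = 16, 0, -64, 512/3, -256, 2048/15, …
ICs: h(0) = 16.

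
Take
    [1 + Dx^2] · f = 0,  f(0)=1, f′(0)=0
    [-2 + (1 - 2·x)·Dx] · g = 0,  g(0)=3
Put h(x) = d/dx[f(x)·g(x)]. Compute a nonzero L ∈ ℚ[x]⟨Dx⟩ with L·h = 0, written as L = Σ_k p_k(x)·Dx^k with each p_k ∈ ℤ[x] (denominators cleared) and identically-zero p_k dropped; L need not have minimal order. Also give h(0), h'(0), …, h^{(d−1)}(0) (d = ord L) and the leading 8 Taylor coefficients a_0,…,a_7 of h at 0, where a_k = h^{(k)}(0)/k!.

f: a_k = 1, 0, -1/2, 0, 1/24, 0, -1/720, 0, …
g: a_k = 3, 6, 12, 24, 48, 96, 192, 384, …
h₀=f·g: eliminate ⇒ L₀, order ≤ 2·1.
Derive L from L₀ (diff closure).
L = (-7 - 4·x + 4·x^2) + (-4 + 8·x)·Dx + (1 - 4·x + 4·x^2)·Dx^2  (order 2).
h: a_k = 6, 21, 63, 337/2, 1685/4, 40439/40, 283073/120, 9058337/1680, …
ICs: h(0) = 6, h′(0) = 21.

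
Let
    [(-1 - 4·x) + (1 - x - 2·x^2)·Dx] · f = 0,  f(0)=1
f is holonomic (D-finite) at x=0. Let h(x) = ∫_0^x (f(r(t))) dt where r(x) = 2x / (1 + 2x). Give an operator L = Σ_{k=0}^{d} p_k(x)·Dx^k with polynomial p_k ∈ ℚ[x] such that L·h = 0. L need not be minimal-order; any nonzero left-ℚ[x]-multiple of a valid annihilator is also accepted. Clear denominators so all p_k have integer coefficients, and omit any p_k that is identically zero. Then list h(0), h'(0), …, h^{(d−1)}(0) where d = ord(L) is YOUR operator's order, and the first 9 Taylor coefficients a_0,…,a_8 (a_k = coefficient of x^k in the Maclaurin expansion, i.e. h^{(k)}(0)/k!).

f: a_k = 1, 1, 3, 5, 11, 21, 43, 85, 171, …
Substitute x→r, Dx→(1/r')Dx; clear ⇒ L₀.
h=∫₀ˣh₀: take L = L₀·Dx.
L = (2 + 20·x)·Dx + (-1 - 4·x + 4·x^2 + 16·x^3)·Dx^2  (order 2).
h: a_k = 0, 1, 1, 8/3, 0, 64/5, -64/3, 768/7, -320, …
ICs: h(0) = 0, h′(0) = 1.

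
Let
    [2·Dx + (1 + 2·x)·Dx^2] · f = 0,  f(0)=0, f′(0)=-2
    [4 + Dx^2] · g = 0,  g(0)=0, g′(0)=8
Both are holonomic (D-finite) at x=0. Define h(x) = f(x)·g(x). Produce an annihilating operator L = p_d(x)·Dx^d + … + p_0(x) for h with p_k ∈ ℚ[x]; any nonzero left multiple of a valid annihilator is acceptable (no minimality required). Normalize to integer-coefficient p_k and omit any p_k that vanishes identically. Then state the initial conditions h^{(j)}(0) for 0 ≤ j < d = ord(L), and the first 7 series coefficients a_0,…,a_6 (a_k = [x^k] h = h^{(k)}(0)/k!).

L = (-48 + 192·x + 1216·x^2 + 2048·x^3 + 1024·x^4) + (32 + 320·x + 768·x^2 + 512·x^3)·Dx + (160·x + 672·x^2 + 1024·x^3 + 512·x^4)·Dx^2 + (8 + 80·x + 192·x^2 + 128·x^3)·Dx^3 + (3 + 28·x + 92·x^2 + 128·x^3 + 64·x^4)·Dx^4  (order 4).
h: a_k = 0, 0, -16, 16, -32/3, 64/3, -352/9, …
ICs: h(0) = 0, h′(0) = 0, h′′(0) = -32, h′′′(0) = 96.

f: a_k = 0, -2, 2, -8/3, 4, -32/5, 32/3, …
g: a_k = 0, 8, 0, -16/3, 0, 16/15, 0, …
L₀ := L_f ⊗_s L_g (sym. prod.), ord ≤ 4.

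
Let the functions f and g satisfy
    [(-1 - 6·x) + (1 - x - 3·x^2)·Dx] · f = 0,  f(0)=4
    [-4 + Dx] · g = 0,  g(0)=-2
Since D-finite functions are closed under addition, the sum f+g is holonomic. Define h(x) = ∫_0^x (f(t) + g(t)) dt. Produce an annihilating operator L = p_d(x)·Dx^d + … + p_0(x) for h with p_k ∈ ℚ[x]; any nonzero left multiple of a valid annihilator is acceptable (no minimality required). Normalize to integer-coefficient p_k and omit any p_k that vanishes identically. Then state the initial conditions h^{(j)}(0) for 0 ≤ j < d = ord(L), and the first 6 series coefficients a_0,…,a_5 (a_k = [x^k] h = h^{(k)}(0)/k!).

f: a_k = 4, 4, 16, 28, 76, 160, …
g: a_k = -2, -8, -16, -64/3, -64/3, -256/15, …
Sum ⇒ L₀ = lclm(L_f,L_g) in ℚ(x)⟨Dx⟩.
h=∫₀ˣh₀: take L = L₀·Dx.
L = (-16 + 8·x - 360·x^2 - 288·x^3)·Dx + (-8 + 50·x + 134·x^2 - 96·x^3 - 144·x^4)·Dx^2 + (3 - 13·x - 11·x^2 + 42·x^3 + 36·x^4)·Dx^3  (order 3).
h: a_k = 0, 2, -2, 0, 5/3, 164/15, …
ICs: h(0) = 0, h′(0) = 2, h′′(0) = -4.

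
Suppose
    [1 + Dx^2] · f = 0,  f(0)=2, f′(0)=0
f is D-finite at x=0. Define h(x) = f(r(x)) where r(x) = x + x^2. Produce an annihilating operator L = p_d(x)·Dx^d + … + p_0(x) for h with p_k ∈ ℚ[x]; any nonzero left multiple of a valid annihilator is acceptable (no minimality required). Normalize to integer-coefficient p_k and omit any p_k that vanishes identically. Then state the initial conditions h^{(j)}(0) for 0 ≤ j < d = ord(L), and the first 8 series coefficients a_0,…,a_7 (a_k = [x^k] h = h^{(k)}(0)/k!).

f: a_k = 2, 0, -1, 0, 1/12, 0, -1/360, 0, …
f∘r: x↦r, Dx↦Dx/r' in L_f ⇒ L₀.
L = (1 + 6·x + 12·x^2 + 8·x^3) - 2·Dx + (1 + 2·x)·Dx^2  (order 2).
h: a_k = 2, 0, -1, -2, -11/12, 1/3, 179/360, 19/60, …
ICs: h(0) = 2, h′(0) = 0.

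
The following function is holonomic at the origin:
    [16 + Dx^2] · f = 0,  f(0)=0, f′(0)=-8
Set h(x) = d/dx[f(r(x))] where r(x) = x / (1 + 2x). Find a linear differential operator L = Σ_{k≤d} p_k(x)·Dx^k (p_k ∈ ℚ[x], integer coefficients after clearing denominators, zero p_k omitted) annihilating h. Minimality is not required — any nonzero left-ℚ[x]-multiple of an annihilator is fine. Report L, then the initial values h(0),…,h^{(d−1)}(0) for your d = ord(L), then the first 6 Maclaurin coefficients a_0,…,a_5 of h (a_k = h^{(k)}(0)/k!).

f: a_k = 0, -8, 0, 64/3, 0, -256/15, …
Substitute x→r, Dx→(1/r')Dx; clear ⇒ L₀.
h=h₀': d/dx-closure on L₀ ⇒ L.
L = (40 + 96·x + 96·x^2) + (12 + 72·x + 144·x^2 + 96·x^3)·Dx + (1 + 8·x + 24·x^2 + 32·x^3 + 16·x^4)·Dx^2  (order 2).
h: a_k = -8, 32, -32, -256, 5504/3, -7680, …
ICs: h(0) = -8, h′(0) = 32.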